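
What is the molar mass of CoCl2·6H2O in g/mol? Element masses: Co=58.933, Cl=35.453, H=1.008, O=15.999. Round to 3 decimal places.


M = sum(count * atomic_mass) over atoms.
M = 1*58.933 + 2*35.453 + 12*1.008 + 6*15.999
M = 58.933 + 70.906 + 12.096 + 95.994
M = 237.929 g/mol, rounded to 3 dp:

237.929 g/mol


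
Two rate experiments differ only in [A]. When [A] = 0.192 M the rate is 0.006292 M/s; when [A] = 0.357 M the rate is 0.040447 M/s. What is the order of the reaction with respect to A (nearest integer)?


Rate is proportional to [A]^n, so rate2/rate1 = ([A]2/[A]1)^n. Take logs to solve for n.
rate2/rate1 = 0.040447 / 0.006292 = 6.4283
[A]2/[A]1 = 0.357 / 0.192 = 1.8594
n = ln(6.4283) / ln(1.8594) = 3.0
Nearest integer order:

3


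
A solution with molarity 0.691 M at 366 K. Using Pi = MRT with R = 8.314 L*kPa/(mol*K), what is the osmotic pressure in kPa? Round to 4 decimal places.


Osmotic pressure (van't Hoff): Pi = M*R*T.
RT = 8.314 * 366 = 3042.924
Pi = 0.691 * 3042.924
Pi = 2102.660484 kPa, rounded to 4 dp:

2102.6605 kPa


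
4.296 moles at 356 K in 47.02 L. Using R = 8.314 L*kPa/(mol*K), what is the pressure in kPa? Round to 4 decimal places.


PV = nRT, solve for P = nRT / V.
nRT = 4.296 * 8.314 * 356 = 12715.2321
P = 12715.2321 / 47.02
P = 270.42178009 kPa, rounded to 4 dp:

270.4218 kPa


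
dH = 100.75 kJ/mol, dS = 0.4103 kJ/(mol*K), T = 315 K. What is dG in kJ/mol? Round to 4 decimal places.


Gibbs: dG = dH - T*dS (consistent units, dS already in kJ/(mol*K)).
T*dS = 315 * 0.4103 = 129.2445
dG = 100.75 - (129.2445)
dG = -28.4945 kJ/mol, rounded to 4 dp:

-28.4945 kJ/mol


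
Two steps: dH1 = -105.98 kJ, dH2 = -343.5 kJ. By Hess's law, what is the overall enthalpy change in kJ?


Hess's law: enthalpy is a state function, so add the step enthalpies.
dH_total = dH1 + dH2 = -105.98 + (-343.5)
dH_total = -449.48 kJ:

-449.48 kJ


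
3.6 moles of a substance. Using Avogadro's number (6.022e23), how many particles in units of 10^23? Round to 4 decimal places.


N = n * NA, then divide by 1e23 for the requested units.
N / 1e23 = n * 6.022
N / 1e23 = 3.6 * 6.022
N / 1e23 = 21.6792, rounded to 4 dp:

21.6792


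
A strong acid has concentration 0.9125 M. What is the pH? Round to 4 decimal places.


A strong acid dissociates completely, so [H+] equals the given concentration.
pH = -log10([H+]) = -log10(0.9125)
pH = 0.03976713, rounded to 4 dp:

0.0398


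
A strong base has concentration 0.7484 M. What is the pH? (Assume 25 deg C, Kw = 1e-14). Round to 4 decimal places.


A strong base dissociates completely, so [OH-] equals the given concentration.
pOH = -log10([OH-]) = -log10(0.7484) = 0.125866
pH = 14 - pOH = 14 - 0.125866
pH = 13.874134, rounded to 4 dp:

13.8741


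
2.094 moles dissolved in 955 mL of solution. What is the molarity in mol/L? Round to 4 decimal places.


Convert volume to liters: V_L = V_mL / 1000.
V_L = 955 / 1000 = 0.955 L
M = n / V_L = 2.094 / 0.955
M = 2.19267016 mol/L, rounded to 4 dp:

2.1927 mol/L


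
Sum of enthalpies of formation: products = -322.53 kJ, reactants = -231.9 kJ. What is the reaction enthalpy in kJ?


dH_rxn = sum(dH_f products) - sum(dH_f reactants)
dH_rxn = -322.53 - (-231.9)
dH_rxn = -90.63 kJ:

-90.63 kJ


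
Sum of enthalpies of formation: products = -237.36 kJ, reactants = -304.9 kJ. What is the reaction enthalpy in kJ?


dH_rxn = sum(dH_f products) - sum(dH_f reactants)
dH_rxn = -237.36 - (-304.9)
dH_rxn = 67.54 kJ:

67.54 kJ


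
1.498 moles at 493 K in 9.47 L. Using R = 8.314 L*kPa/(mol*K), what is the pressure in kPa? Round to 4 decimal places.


PV = nRT, solve for P = nRT / V.
nRT = 1.498 * 8.314 * 493 = 6140.0054
P = 6140.0054 / 9.47
P = 648.3638226 kPa, rounded to 4 dp:

648.3638 kPa


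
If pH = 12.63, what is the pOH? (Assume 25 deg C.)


At 25 deg C, pH + pOH = 14.
pOH = 14 - pH = 14 - 12.63
pOH = 1.37:

1.37


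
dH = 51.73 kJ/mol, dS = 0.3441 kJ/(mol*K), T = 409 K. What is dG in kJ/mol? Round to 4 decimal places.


Gibbs: dG = dH - T*dS (consistent units, dS already in kJ/(mol*K)).
T*dS = 409 * 0.3441 = 140.7369
dG = 51.73 - (140.7369)
dG = -89.0069 kJ/mol, rounded to 4 dp:

-89.0069 kJ/mol


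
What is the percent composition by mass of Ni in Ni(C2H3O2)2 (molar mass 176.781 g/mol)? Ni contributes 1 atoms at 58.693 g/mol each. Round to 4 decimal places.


pct = 100 * (n_elem * M_elem) / M_total
mass_contribution = 1 * 58.693 = 58.693 g/mol
pct = 100 * 58.693 / 176.781
pct = 33.20096617 %, rounded to 4 dp:

33.2010 %


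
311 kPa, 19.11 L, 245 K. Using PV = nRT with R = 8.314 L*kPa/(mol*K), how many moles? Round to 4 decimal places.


PV = nRT, solve for n = PV / (RT).
PV = 311 * 19.11 = 5943.21
RT = 8.314 * 245 = 2036.93
n = 5943.21 / 2036.93
n = 2.91772913 mol, rounded to 4 dp:

2.9177 mol


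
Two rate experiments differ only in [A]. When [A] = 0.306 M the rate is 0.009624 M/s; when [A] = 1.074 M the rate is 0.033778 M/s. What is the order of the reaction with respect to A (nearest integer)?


Rate is proportional to [A]^n, so rate2/rate1 = ([A]2/[A]1)^n. Take logs to solve for n.
rate2/rate1 = 0.033778 / 0.009624 = 3.5098
[A]2/[A]1 = 1.074 / 0.306 = 3.5098
n = ln(3.5098) / ln(3.5098) = 1.0
Nearest integer order:

1


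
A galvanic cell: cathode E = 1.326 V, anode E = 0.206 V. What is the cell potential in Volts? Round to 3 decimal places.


Standard cell potential: E_cell = E_cathode - E_anode.
E_cell = 1.326 - (0.206)
E_cell = 1.12 V, rounded to 3 dp:

1.120 V


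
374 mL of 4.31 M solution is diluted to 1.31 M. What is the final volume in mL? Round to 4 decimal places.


Dilution: M1*V1 = M2*V2, solve for V2.
V2 = M1*V1 / M2
V2 = 4.31 * 374 / 1.31
V2 = 1611.94 / 1.31
V2 = 1230.48854962 mL, rounded to 4 dp:

1230.4885 mL


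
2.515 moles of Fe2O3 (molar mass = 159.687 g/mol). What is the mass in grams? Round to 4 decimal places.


mass = n * M
mass = 2.515 * 159.687
mass = 401.612805 g, rounded to 4 dp:

401.6128 g


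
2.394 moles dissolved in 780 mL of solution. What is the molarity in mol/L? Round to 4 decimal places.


Convert volume to liters: V_L = V_mL / 1000.
V_L = 780 / 1000 = 0.78 L
M = n / V_L = 2.394 / 0.78
M = 3.06923077 mol/L, rounded to 4 dp:

3.0692 mol/L


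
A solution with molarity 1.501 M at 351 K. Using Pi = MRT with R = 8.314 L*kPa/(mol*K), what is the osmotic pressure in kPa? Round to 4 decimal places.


Osmotic pressure (van't Hoff): Pi = M*R*T.
RT = 8.314 * 351 = 2918.214
Pi = 1.501 * 2918.214
Pi = 4380.239214 kPa, rounded to 4 dp:

4380.2392 kPa


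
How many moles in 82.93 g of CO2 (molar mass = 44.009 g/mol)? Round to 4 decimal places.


n = mass / M
n = 82.93 / 44.009
n = 1.88438728 mol, rounded to 4 dp:

1.8844 mol


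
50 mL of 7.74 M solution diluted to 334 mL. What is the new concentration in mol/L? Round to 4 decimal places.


Dilution: M1*V1 = M2*V2, solve for M2.
M2 = M1*V1 / V2
M2 = 7.74 * 50 / 334
M2 = 387.0 / 334
M2 = 1.15868263 mol/L, rounded to 4 dp:

1.1587 mol/L


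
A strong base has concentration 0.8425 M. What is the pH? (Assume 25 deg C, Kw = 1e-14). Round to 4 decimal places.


A strong base dissociates completely, so [OH-] equals the given concentration.
pOH = -log10([OH-]) = -log10(0.8425) = 0.07443
pH = 14 - pOH = 14 - 0.07443
pH = 13.92557, rounded to 4 dp:

13.9256


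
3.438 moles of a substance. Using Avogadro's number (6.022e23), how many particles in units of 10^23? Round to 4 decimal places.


N = n * NA, then divide by 1e23 for the requested units.
N / 1e23 = n * 6.022
N / 1e23 = 3.438 * 6.022
N / 1e23 = 20.703636, rounded to 4 dp:

20.7036


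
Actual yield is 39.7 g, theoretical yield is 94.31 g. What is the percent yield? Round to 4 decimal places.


% yield = 100 * actual / theoretical
% yield = 100 * 39.7 / 94.31
% yield = 42.0952179 %, rounded to 4 dp:

42.0952 %


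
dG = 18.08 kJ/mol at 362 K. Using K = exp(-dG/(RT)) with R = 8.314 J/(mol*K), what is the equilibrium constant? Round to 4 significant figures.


dG is in kJ/mol; multiply by 1000 to match R in J/(mol*K).
RT = 8.314 * 362 = 3009.668 J/mol
exponent = -dG*1000 / (RT) = -(18.08*1000) / 3009.668 = -6.00730712
K = exp(-6.00730712)
K = 0.0024607057, rounded to 4 significant figures:

0.002461


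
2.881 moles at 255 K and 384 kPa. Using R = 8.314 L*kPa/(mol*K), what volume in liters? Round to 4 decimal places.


PV = nRT, solve for V = nRT / P.
nRT = 2.881 * 8.314 * 255 = 6107.9217
V = 6107.9217 / 384
V = 15.90604609 L, rounded to 4 dp:

15.9060 L


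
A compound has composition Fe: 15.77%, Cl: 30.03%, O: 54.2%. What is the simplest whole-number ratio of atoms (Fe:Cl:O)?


Assume 100 g of compound, divide each mass% by atomic mass to get moles, then normalize by the smallest to get a raw atom ratio.
Moles per 100 g: Fe: 15.77/55.845 = 0.2824, Cl: 30.03/35.453 = 0.847, O: 54.2/15.999 = 3.3877
Raw ratio (divide by min = 0.2824): Fe: 1.0, Cl: 3.0, O: 11.997
Multiply by 1 to clear fractions: Fe: 1.0 ~= 1, Cl: 3.0 ~= 3, O: 11.997 ~= 12
Reduce by GCD to get the simplest whole-number ratio:

1:3:12


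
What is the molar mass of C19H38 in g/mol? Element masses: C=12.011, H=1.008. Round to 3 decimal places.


M = sum(count * atomic_mass) over atoms.
M = 19*12.011 + 38*1.008
M = 228.209 + 38.304
M = 266.513 g/mol, rounded to 3 dp:

266.513 g/mol


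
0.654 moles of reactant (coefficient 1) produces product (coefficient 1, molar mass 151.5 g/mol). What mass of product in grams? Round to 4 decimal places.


Use the coefficient ratio to convert reactant moles to product moles, then multiply by the product's molar mass.
moles_P = moles_R * (coeff_P / coeff_R) = 0.654 * (1/1) = 0.654
mass_P = moles_P * M_P = 0.654 * 151.5
mass_P = 99.081 g, rounded to 4 dp:

99.0810 g


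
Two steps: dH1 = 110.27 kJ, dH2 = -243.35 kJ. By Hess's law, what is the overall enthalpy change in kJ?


Hess's law: enthalpy is a state function, so add the step enthalpies.
dH_total = dH1 + dH2 = 110.27 + (-243.35)
dH_total = -133.08 kJ:

-133.08 kJ


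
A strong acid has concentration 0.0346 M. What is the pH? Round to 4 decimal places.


A strong acid dissociates completely, so [H+] equals the given concentration.
pH = -log10([H+]) = -log10(0.0346)
pH = 1.4609239, rounded to 4 dp:

1.4609


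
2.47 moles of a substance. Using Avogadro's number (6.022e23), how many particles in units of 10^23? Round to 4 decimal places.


N = n * NA, then divide by 1e23 for the requested units.
N / 1e23 = n * 6.022
N / 1e23 = 2.47 * 6.022
N / 1e23 = 14.87434, rounded to 4 dp:

14.8743


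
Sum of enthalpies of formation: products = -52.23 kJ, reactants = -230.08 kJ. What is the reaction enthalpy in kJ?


dH_rxn = sum(dH_f products) - sum(dH_f reactants)
dH_rxn = -52.23 - (-230.08)
dH_rxn = 177.85 kJ:

177.85 kJ


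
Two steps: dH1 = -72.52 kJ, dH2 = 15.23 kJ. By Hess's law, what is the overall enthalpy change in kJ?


Hess's law: enthalpy is a state function, so add the step enthalpies.
dH_total = dH1 + dH2 = -72.52 + (15.23)
dH_total = -57.29 kJ:

-57.29 kJ


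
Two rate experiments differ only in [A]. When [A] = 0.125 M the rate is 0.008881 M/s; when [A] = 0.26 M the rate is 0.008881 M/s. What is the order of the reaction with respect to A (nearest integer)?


Rate is proportional to [A]^n, so rate2/rate1 = ([A]2/[A]1)^n. Take logs to solve for n.
rate2/rate1 = 0.008881 / 0.008881 = 1.0
[A]2/[A]1 = 0.26 / 0.125 = 2.08
n = ln(1.0) / ln(2.08) = 0.0
Nearest integer order:

0


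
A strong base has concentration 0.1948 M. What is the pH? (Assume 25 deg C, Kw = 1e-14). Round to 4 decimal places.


A strong base dissociates completely, so [OH-] equals the given concentration.
pOH = -log10([OH-]) = -log10(0.1948) = 0.710411
pH = 14 - pOH = 14 - 0.710411
pH = 13.289589, rounded to 4 dp:

13.2896


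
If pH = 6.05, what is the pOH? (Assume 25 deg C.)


At 25 deg C, pH + pOH = 14.
pOH = 14 - pH = 14 - 6.05
pOH = 7.95:

7.95


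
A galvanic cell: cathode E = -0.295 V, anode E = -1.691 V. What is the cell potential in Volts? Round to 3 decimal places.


Standard cell potential: E_cell = E_cathode - E_anode.
E_cell = -0.295 - (-1.691)
E_cell = 1.396 V, rounded to 3 dp:

1.396 V


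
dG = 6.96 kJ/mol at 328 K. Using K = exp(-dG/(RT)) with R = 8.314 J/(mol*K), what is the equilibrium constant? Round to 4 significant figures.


dG is in kJ/mol; multiply by 1000 to match R in J/(mol*K).
RT = 8.314 * 328 = 2726.992 J/mol
exponent = -dG*1000 / (RT) = -(6.96*1000) / 2726.992 = -2.55226271
K = exp(-2.55226271)
K = 0.07790519, rounded to 4 significant figures:

0.07791


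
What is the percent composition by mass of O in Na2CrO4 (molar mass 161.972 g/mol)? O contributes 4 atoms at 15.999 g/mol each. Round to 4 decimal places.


pct = 100 * (n_elem * M_elem) / M_total
mass_contribution = 4 * 15.999 = 63.996 g/mol
pct = 100 * 63.996 / 161.972
pct = 39.51053268 %, rounded to 4 dp:

39.5105 %


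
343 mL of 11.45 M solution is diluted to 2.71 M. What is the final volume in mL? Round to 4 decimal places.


Dilution: M1*V1 = M2*V2, solve for V2.
V2 = M1*V1 / M2
V2 = 11.45 * 343 / 2.71
V2 = 3927.35 / 2.71
V2 = 1449.20664207 mL, rounded to 4 dp:

1449.2066 mL


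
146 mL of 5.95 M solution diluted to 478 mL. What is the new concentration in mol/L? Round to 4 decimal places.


Dilution: M1*V1 = M2*V2, solve for M2.
M2 = M1*V1 / V2
M2 = 5.95 * 146 / 478
M2 = 868.7 / 478
M2 = 1.81736402 mol/L, rounded to 4 dp:

1.8174 mol/L


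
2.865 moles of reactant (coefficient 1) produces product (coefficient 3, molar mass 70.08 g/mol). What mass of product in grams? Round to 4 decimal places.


Use the coefficient ratio to convert reactant moles to product moles, then multiply by the product's molar mass.
moles_P = moles_R * (coeff_P / coeff_R) = 2.865 * (3/1) = 8.595
mass_P = moles_P * M_P = 8.595 * 70.08
mass_P = 602.3376 g, rounded to 4 dp:

602.3376 g


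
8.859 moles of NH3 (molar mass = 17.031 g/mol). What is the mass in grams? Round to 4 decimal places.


mass = n * M
mass = 8.859 * 17.031
mass = 150.877629 g, rounded to 4 dp:

150.8776 g


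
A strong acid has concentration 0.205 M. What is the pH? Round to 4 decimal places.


A strong acid dissociates completely, so [H+] equals the given concentration.
pH = -log10([H+]) = -log10(0.205)
pH = 0.68824614, rounded to 4 dp:

0.6882


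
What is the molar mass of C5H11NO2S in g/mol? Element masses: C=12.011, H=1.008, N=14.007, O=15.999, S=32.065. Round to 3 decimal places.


M = sum(count * atomic_mass) over atoms.
M = 5*12.011 + 11*1.008 + 1*14.007 + 2*15.999 + 1*32.065
M = 60.055 + 11.088 + 14.007 + 31.998 + 32.065
M = 149.213 g/mol, rounded to 3 dp:

149.213 g/mol


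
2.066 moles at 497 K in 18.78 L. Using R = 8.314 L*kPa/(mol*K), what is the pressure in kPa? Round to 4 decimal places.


PV = nRT, solve for P = nRT / V.
nRT = 2.066 * 8.314 * 497 = 8536.8318
P = 8536.8318 / 18.78
P = 454.57038339 kPa, rounded to 4 dp:

454.5704 kPa


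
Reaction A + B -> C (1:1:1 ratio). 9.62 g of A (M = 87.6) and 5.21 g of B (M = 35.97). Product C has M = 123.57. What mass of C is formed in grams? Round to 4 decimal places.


Find moles of each reactant; the smaller value is the limiting reagent in a 1:1:1 reaction, so moles_C equals moles of the limiter.
n_A = mass_A / M_A = 9.62 / 87.6 = 0.109817 mol
n_B = mass_B / M_B = 5.21 / 35.97 = 0.144843 mol
Limiting reagent: A (smaller), n_limiting = 0.109817 mol
mass_C = n_limiting * M_C = 0.109817 * 123.57
mass_C = 13.57008669 g, rounded to 4 dp:

13.5701 g


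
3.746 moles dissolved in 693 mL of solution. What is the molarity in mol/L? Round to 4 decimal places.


Convert volume to liters: V_L = V_mL / 1000.
V_L = 693 / 1000 = 0.693 L
M = n / V_L = 3.746 / 0.693
M = 5.40548341 mol/L, rounded to 4 dp:

5.4055 mol/L


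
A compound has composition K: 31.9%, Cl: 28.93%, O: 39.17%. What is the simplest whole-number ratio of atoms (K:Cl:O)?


Assume 100 g of compound, divide each mass% by atomic mass to get moles, then normalize by the smallest to get a raw atom ratio.
Moles per 100 g: K: 31.9/39.098 = 0.8159, Cl: 28.93/35.453 = 0.816, O: 39.17/15.999 = 2.4483
Raw ratio (divide by min = 0.8159): K: 1.0, Cl: 1.0, O: 3.001
Multiply by 1 to clear fractions: K: 1.0 ~= 1, Cl: 1.0 ~= 1, O: 3.001 ~= 3
Reduce by GCD to get the simplest whole-number ratio:

1:1:3


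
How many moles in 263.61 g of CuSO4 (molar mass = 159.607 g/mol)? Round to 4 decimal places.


n = mass / M
n = 263.61 / 159.607
n = 1.65161929 mol, rounded to 4 dp:

1.6516 mol


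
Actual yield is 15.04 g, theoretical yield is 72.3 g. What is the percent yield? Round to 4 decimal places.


% yield = 100 * actual / theoretical
% yield = 100 * 15.04 / 72.3
% yield = 20.802213 %, rounded to 4 dp:

20.8022 %


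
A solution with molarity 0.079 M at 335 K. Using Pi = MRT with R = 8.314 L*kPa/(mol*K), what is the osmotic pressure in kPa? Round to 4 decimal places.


Osmotic pressure (van't Hoff): Pi = M*R*T.
RT = 8.314 * 335 = 2785.19
Pi = 0.079 * 2785.19
Pi = 220.03001 kPa, rounded to 4 dp:

220.0300 kPa


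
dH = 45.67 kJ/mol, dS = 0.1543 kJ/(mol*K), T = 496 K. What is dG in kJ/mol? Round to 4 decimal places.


Gibbs: dG = dH - T*dS (consistent units, dS already in kJ/(mol*K)).
T*dS = 496 * 0.1543 = 76.5328
dG = 45.67 - (76.5328)
dG = -30.8628 kJ/mol, rounded to 4 dp:

-30.8628 kJ/mol


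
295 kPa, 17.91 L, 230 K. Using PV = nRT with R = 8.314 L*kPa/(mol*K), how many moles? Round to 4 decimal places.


PV = nRT, solve for n = PV / (RT).
PV = 295 * 17.91 = 5283.45
RT = 8.314 * 230 = 1912.22
n = 5283.45 / 1912.22
n = 2.76299275 mol, rounded to 4 dp:

2.7630 mol


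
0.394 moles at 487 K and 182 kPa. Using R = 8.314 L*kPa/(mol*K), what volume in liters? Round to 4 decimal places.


PV = nRT, solve for V = nRT / P.
nRT = 0.394 * 8.314 * 487 = 1595.2737
V = 1595.2737 / 182
V = 8.76524011 L, rounded to 4 dp:

8.7652 L


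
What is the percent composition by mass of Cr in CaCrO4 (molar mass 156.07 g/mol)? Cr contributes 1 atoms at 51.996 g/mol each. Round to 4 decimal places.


pct = 100 * (n_elem * M_elem) / M_total
mass_contribution = 1 * 51.996 = 51.996 g/mol
pct = 100 * 51.996 / 156.07
pct = 33.31581982 %, rounded to 4 dp:

33.3158 %


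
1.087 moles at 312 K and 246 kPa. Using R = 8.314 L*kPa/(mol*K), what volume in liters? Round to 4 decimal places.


PV = nRT, solve for V = nRT / P.
nRT = 1.087 * 8.314 * 312 = 2819.6432
V = 2819.6432 / 246
V = 11.46196423 L, rounded to 4 dp:

11.4620 L


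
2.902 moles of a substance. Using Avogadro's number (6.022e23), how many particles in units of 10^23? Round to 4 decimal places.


N = n * NA, then divide by 1e23 for the requested units.
N / 1e23 = n * 6.022
N / 1e23 = 2.902 * 6.022
N / 1e23 = 17.475844, rounded to 4 dp:

17.4758


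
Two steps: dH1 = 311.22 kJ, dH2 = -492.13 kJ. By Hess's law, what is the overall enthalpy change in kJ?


Hess's law: enthalpy is a state function, so add the step enthalpies.
dH_total = dH1 + dH2 = 311.22 + (-492.13)
dH_total = -180.91 kJ:

-180.91 kJ


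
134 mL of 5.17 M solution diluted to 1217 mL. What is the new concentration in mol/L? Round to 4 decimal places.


Dilution: M1*V1 = M2*V2, solve for M2.
M2 = M1*V1 / V2
M2 = 5.17 * 134 / 1217
M2 = 692.78 / 1217
M2 = 0.56925226 mol/L, rounded to 4 dp:

0.5693 mol/L


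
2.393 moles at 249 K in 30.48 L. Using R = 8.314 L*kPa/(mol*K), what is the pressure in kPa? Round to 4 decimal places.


PV = nRT, solve for P = nRT / V.
nRT = 2.393 * 8.314 * 249 = 4953.9551
P = 4953.9551 / 30.48
P = 162.5313353 kPa, rounded to 4 dp:

162.5313 kPa


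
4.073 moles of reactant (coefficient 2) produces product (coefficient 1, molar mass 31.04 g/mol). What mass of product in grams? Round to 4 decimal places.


Use the coefficient ratio to convert reactant moles to product moles, then multiply by the product's molar mass.
moles_P = moles_R * (coeff_P / coeff_R) = 4.073 * (1/2) = 2.0365
mass_P = moles_P * M_P = 2.0365 * 31.04
mass_P = 63.21296 g, rounded to 4 dp:

63.2130 g


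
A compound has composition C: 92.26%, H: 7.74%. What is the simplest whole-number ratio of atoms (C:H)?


Assume 100 g of compound, divide each mass% by atomic mass to get moles, then normalize by the smallest to get a raw atom ratio.
Moles per 100 g: C: 92.26/12.011 = 7.6813, H: 7.74/1.008 = 7.6786
Raw ratio (divide by min = 7.6786): C: 1.0, H: 1.0
Multiply by 1 to clear fractions: C: 1.0 ~= 1, H: 1.0 ~= 1
Reduce by GCD to get the simplest whole-number ratio:

1:1


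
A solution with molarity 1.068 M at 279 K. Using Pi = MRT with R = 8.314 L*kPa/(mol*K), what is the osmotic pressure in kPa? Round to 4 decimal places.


Osmotic pressure (van't Hoff): Pi = M*R*T.
RT = 8.314 * 279 = 2319.606
Pi = 1.068 * 2319.606
Pi = 2477.339208 kPa, rounded to 4 dp:

2477.3392 kPa


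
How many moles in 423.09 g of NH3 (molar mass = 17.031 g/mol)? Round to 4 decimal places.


n = mass / M
n = 423.09 / 17.031
n = 24.84234631 mol, rounded to 4 dp:

24.8423 mol


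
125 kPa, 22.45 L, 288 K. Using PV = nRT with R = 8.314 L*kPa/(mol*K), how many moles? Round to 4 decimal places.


PV = nRT, solve for n = PV / (RT).
PV = 125 * 22.45 = 2806.25
RT = 8.314 * 288 = 2394.432
n = 2806.25 / 2394.432
n = 1.17198985 mol, rounded to 4 dp:

1.1720 mol


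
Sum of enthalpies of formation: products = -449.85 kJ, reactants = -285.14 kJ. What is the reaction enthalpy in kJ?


dH_rxn = sum(dH_f products) - sum(dH_f reactants)
dH_rxn = -449.85 - (-285.14)
dH_rxn = -164.71 kJ:

-164.71 kJ


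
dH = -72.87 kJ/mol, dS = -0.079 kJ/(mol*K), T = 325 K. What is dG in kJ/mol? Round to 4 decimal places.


Gibbs: dG = dH - T*dS (consistent units, dS already in kJ/(mol*K)).
T*dS = 325 * -0.079 = -25.675
dG = -72.87 - (-25.675)
dG = -47.195 kJ/mol, rounded to 4 dp:

-47.1950 kJ/mol


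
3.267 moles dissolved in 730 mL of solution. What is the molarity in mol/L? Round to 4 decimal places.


Convert volume to liters: V_L = V_mL / 1000.
V_L = 730 / 1000 = 0.73 L
M = n / V_L = 3.267 / 0.73
M = 4.47534247 mol/L, rounded to 4 dp:

4.4753 mol/L


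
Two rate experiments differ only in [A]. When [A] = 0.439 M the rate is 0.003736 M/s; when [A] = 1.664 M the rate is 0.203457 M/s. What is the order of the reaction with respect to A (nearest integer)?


Rate is proportional to [A]^n, so rate2/rate1 = ([A]2/[A]1)^n. Take logs to solve for n.
rate2/rate1 = 0.203457 / 0.003736 = 54.4585
[A]2/[A]1 = 1.664 / 0.439 = 3.7904
n = ln(54.4585) / ln(3.7904) = 3.0
Nearest integer order:

3


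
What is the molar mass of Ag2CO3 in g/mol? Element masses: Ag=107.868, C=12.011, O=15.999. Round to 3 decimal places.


M = sum(count * atomic_mass) over atoms.
M = 2*107.868 + 1*12.011 + 3*15.999
M = 215.736 + 12.011 + 47.997
M = 275.744 g/mol, rounded to 3 dp:

275.744 g/mol


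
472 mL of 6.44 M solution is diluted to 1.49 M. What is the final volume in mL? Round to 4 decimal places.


Dilution: M1*V1 = M2*V2, solve for V2.
V2 = M1*V1 / M2
V2 = 6.44 * 472 / 1.49
V2 = 3039.68 / 1.49
V2 = 2040.05369128 mL, rounded to 4 dp:

2040.0537 mL


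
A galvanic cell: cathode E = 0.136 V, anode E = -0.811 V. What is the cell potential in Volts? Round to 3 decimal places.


Standard cell potential: E_cell = E_cathode - E_anode.
E_cell = 0.136 - (-0.811)
E_cell = 0.947 V, rounded to 3 dp:

0.947 V


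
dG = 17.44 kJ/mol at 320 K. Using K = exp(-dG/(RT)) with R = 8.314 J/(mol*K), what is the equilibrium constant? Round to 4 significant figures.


dG is in kJ/mol; multiply by 1000 to match R in J/(mol*K).
RT = 8.314 * 320 = 2660.48 J/mol
exponent = -dG*1000 / (RT) = -(17.44*1000) / 2660.48 = -6.55520808
K = exp(-6.55520808)
K = 0.0014226868, rounded to 4 significant figures:

0.001423


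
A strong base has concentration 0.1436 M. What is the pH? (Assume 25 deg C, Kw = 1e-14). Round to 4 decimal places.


A strong base dissociates completely, so [OH-] equals the given concentration.
pOH = -log10([OH-]) = -log10(0.1436) = 0.842846
pH = 14 - pOH = 14 - 0.842846
pH = 13.157154, rounded to 4 dp:

13.1572


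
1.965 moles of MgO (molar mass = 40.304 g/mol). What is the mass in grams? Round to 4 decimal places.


mass = n * M
mass = 1.965 * 40.304
mass = 79.19736 g, rounded to 4 dp:

79.1974 g


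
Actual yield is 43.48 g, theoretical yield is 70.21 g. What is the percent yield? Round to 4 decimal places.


% yield = 100 * actual / theoretical
% yield = 100 * 43.48 / 70.21
% yield = 61.92850021 %, rounded to 4 dp:

61.9285 %


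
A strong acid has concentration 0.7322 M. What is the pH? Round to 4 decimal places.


A strong acid dissociates completely, so [H+] equals the given concentration.
pH = -log10([H+]) = -log10(0.7322)
pH = 0.13537028, rounded to 4 dp:

0.1354


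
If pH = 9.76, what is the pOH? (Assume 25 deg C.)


At 25 deg C, pH + pOH = 14.
pOH = 14 - pH = 14 - 9.76
pOH = 4.24:

4.24


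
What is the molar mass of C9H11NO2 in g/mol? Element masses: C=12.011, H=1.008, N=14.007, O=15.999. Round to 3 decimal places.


M = sum(count * atomic_mass) over atoms.
M = 9*12.011 + 11*1.008 + 1*14.007 + 2*15.999
M = 108.099 + 11.088 + 14.007 + 31.998
M = 165.192 g/mol, rounded to 3 dp:

165.192 g/mol


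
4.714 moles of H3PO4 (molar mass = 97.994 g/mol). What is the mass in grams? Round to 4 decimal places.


mass = n * M
mass = 4.714 * 97.994
mass = 461.943716 g, rounded to 4 dp:

461.9437 g


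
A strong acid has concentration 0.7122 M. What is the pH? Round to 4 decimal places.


A strong acid dissociates completely, so [H+] equals the given concentration.
pH = -log10([H+]) = -log10(0.7122)
pH = 0.14739803, rounded to 4 dp:

0.1474


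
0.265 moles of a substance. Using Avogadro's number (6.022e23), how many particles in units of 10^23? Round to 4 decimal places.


N = n * NA, then divide by 1e23 for the requested units.
N / 1e23 = n * 6.022
N / 1e23 = 0.265 * 6.022
N / 1e23 = 1.59583, rounded to 4 dp:

1.5958


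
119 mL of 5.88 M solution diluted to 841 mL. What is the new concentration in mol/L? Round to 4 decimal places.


Dilution: M1*V1 = M2*V2, solve for M2.
M2 = M1*V1 / V2
M2 = 5.88 * 119 / 841
M2 = 699.72 / 841
M2 = 0.83200951 mol/L, rounded to 4 dp:

0.8320 mol/L


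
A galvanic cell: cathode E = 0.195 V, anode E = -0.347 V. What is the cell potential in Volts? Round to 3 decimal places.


Standard cell potential: E_cell = E_cathode - E_anode.
E_cell = 0.195 - (-0.347)
E_cell = 0.542 V, rounded to 3 dp:

0.542 V


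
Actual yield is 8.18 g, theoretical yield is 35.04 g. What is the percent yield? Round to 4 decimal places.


% yield = 100 * actual / theoretical
% yield = 100 * 8.18 / 35.04
% yield = 23.34474886 %, rounded to 4 dp:

23.3447 %


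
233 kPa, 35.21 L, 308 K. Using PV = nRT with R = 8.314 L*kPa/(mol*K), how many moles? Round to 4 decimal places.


PV = nRT, solve for n = PV / (RT).
PV = 233 * 35.21 = 8203.93
RT = 8.314 * 308 = 2560.712
n = 8203.93 / 2560.712
n = 3.20376911 mol, rounded to 4 dp:

3.2038 mol


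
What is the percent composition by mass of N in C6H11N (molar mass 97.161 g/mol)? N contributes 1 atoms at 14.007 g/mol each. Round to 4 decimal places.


pct = 100 * (n_elem * M_elem) / M_total
mass_contribution = 1 * 14.007 = 14.007 g/mol
pct = 100 * 14.007 / 97.161
pct = 14.41627814 %, rounded to 4 dp:

14.4163 %


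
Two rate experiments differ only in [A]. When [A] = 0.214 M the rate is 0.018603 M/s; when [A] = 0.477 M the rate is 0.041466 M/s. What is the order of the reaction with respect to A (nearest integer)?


Rate is proportional to [A]^n, so rate2/rate1 = ([A]2/[A]1)^n. Take logs to solve for n.
rate2/rate1 = 0.041466 / 0.018603 = 2.229
[A]2/[A]1 = 0.477 / 0.214 = 2.229
n = ln(2.229) / ln(2.229) = 1.0
Nearest integer order:

1


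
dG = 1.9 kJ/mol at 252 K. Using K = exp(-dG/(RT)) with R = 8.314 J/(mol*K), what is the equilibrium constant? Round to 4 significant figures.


dG is in kJ/mol; multiply by 1000 to match R in J/(mol*K).
RT = 8.314 * 252 = 2095.128 J/mol
exponent = -dG*1000 / (RT) = -(1.9*1000) / 2095.128 = -0.90686583
K = exp(-0.90686583)
K = 0.40378778, rounded to 4 significant figures:

0.4038


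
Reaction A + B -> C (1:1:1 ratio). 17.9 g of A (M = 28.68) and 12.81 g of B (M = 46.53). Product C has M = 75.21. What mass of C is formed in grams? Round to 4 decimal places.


Find moles of each reactant; the smaller value is the limiting reagent in a 1:1:1 reaction, so moles_C equals moles of the limiter.
n_A = mass_A / M_A = 17.9 / 28.68 = 0.624128 mol
n_B = mass_B / M_B = 12.81 / 46.53 = 0.275306 mol
Limiting reagent: B (smaller), n_limiting = 0.275306 mol
mass_C = n_limiting * M_C = 0.275306 * 75.21
mass_C = 20.70576426 g, rounded to 4 dp:

20.7058 g


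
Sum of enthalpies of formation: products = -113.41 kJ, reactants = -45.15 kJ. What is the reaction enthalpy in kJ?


dH_rxn = sum(dH_f products) - sum(dH_f reactants)
dH_rxn = -113.41 - (-45.15)
dH_rxn = -68.26 kJ:

-68.26 kJ


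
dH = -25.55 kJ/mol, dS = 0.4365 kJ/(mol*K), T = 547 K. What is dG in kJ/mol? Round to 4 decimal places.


Gibbs: dG = dH - T*dS (consistent units, dS already in kJ/(mol*K)).
T*dS = 547 * 0.4365 = 238.7655
dG = -25.55 - (238.7655)
dG = -264.3155 kJ/mol, rounded to 4 dp:

-264.3155 kJ/mol


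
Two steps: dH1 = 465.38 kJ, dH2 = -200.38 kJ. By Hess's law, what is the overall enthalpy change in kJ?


Hess's law: enthalpy is a state function, so add the step enthalpies.
dH_total = dH1 + dH2 = 465.38 + (-200.38)
dH_total = 265.0 kJ:

265.00 kJ


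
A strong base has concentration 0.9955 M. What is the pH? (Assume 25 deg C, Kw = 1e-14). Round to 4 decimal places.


A strong base dissociates completely, so [OH-] equals the given concentration.
pOH = -log10([OH-]) = -log10(0.9955) = 0.001959
pH = 14 - pOH = 14 - 0.001959
pH = 13.998041, rounded to 4 dp:

13.9980


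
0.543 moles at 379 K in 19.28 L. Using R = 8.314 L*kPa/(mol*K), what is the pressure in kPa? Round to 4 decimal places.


PV = nRT, solve for P = nRT / V.
nRT = 0.543 * 8.314 * 379 = 1710.9963
P = 1710.9963 / 19.28
P = 88.74462137 kPa, rounded to 4 dp:

88.7446 kPa


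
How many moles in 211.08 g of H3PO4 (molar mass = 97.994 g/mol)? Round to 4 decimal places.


n = mass / M
n = 211.08 / 97.994
n = 2.15400943 mol, rounded to 4 dp:

2.1540 mol


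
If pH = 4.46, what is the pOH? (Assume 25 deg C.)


At 25 deg C, pH + pOH = 14.
pOH = 14 - pH = 14 - 4.46
pOH = 9.54:

9.54


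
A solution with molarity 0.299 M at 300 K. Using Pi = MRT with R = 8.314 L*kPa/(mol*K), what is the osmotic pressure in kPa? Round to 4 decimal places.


Osmotic pressure (van't Hoff): Pi = M*R*T.
RT = 8.314 * 300 = 2494.2
Pi = 0.299 * 2494.2
Pi = 745.7658 kPa, rounded to 4 dp:

745.7658 kPa


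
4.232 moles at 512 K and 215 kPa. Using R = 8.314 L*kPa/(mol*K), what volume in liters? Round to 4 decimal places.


PV = nRT, solve for V = nRT / P.
nRT = 4.232 * 8.314 * 512 = 18014.6422
V = 18014.6422 / 215
V = 83.78903349 L, rounded to 4 dp:

83.7890 L


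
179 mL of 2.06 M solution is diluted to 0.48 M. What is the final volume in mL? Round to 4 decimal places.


Dilution: M1*V1 = M2*V2, solve for V2.
V2 = M1*V1 / M2
V2 = 2.06 * 179 / 0.48
V2 = 368.74 / 0.48
V2 = 768.20833333 mL, rounded to 4 dp:

768.2083 mL


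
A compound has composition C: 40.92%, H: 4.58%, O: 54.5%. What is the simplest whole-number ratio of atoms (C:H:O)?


Assume 100 g of compound, divide each mass% by atomic mass to get moles, then normalize by the smallest to get a raw atom ratio.
Moles per 100 g: C: 40.92/12.011 = 3.4069, H: 4.58/1.008 = 4.5437, O: 54.5/15.999 = 3.4065
Raw ratio (divide by min = 3.4065): C: 1.0, H: 1.334, O: 1.0
Multiply by 3 to clear fractions: C: 3.0 ~= 3, H: 4.001 ~= 4, O: 3.0 ~= 3
Reduce by GCD to get the simplest whole-number ratio:

3:4:3


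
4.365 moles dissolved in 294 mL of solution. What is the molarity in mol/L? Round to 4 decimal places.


Convert volume to liters: V_L = V_mL / 1000.
V_L = 294 / 1000 = 0.294 L
M = n / V_L = 4.365 / 0.294
M = 14.84693878 mol/L, rounded to 4 dp:

14.8469 mol/L


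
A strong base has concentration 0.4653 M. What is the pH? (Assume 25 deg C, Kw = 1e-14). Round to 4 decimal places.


A strong base dissociates completely, so [OH-] equals the given concentration.
pOH = -log10([OH-]) = -log10(0.4653) = 0.332267
pH = 14 - pOH = 14 - 0.332267
pH = 13.667733, rounded to 4 dp:

13.6677


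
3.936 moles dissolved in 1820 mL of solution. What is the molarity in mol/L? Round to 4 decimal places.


Convert volume to liters: V_L = V_mL / 1000.
V_L = 1820 / 1000 = 1.82 L
M = n / V_L = 3.936 / 1.82
M = 2.16263736 mol/L, rounded to 4 dp:

2.1626 mol/L


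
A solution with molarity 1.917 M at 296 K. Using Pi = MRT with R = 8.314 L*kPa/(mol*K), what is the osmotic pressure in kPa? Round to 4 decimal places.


Osmotic pressure (van't Hoff): Pi = M*R*T.
RT = 8.314 * 296 = 2460.944
Pi = 1.917 * 2460.944
Pi = 4717.629648 kPa, rounded to 4 dp:

4717.6296 kPa


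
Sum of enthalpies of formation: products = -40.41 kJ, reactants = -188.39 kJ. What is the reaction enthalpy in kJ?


dH_rxn = sum(dH_f products) - sum(dH_f reactants)
dH_rxn = -40.41 - (-188.39)
dH_rxn = 147.98 kJ:

147.98 kJ


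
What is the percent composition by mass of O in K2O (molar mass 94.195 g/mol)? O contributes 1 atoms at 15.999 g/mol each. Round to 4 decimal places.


pct = 100 * (n_elem * M_elem) / M_total
mass_contribution = 1 * 15.999 = 15.999 g/mol
pct = 100 * 15.999 / 94.195
pct = 16.98497797 %, rounded to 4 dp:

16.9850 %


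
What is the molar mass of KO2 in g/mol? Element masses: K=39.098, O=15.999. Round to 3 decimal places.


M = sum(count * atomic_mass) over atoms.
M = 1*39.098 + 2*15.999
M = 39.098 + 31.998
M = 71.096 g/mol, rounded to 3 dp:

71.096 g/mol


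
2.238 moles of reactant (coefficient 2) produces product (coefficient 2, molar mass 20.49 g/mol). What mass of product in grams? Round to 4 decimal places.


Use the coefficient ratio to convert reactant moles to product moles, then multiply by the product's molar mass.
moles_P = moles_R * (coeff_P / coeff_R) = 2.238 * (2/2) = 2.238
mass_P = moles_P * M_P = 2.238 * 20.49
mass_P = 45.85662 g, rounded to 4 dp:

45.8566 g


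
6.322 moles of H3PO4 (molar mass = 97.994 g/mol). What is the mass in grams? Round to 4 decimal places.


mass = n * M
mass = 6.322 * 97.994
mass = 619.518068 g, rounded to 4 dp:

619.5181 g


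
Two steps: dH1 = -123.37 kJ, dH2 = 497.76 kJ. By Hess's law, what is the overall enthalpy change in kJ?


Hess's law: enthalpy is a state function, so add the step enthalpies.
dH_total = dH1 + dH2 = -123.37 + (497.76)
dH_total = 374.39 kJ:

374.39 kJ


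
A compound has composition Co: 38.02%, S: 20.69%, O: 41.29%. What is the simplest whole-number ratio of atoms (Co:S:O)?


Assume 100 g of compound, divide each mass% by atomic mass to get moles, then normalize by the smallest to get a raw atom ratio.
Moles per 100 g: Co: 38.02/58.933 = 0.6451, S: 20.69/32.065 = 0.6453, O: 41.29/15.999 = 2.5808
Raw ratio (divide by min = 0.6451): Co: 1.0, S: 1.0, O: 4.0
Multiply by 1 to clear fractions: Co: 1.0 ~= 1, S: 1.0 ~= 1, O: 4.0 ~= 4
Reduce by GCD to get the simplest whole-number ratio:

1:1:4


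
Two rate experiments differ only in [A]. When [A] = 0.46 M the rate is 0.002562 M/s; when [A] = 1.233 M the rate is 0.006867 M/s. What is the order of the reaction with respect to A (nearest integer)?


Rate is proportional to [A]^n, so rate2/rate1 = ([A]2/[A]1)^n. Take logs to solve for n.
rate2/rate1 = 0.006867 / 0.002562 = 2.6803
[A]2/[A]1 = 1.233 / 0.46 = 2.6804
n = ln(2.6803) / ln(2.6804) = 1.0
Nearest integer order:

1


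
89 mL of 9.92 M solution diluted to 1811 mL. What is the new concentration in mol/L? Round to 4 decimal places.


Dilution: M1*V1 = M2*V2, solve for M2.
M2 = M1*V1 / V2
M2 = 9.92 * 89 / 1811
M2 = 882.88 / 1811
M2 = 0.48750966 mol/L, rounded to 4 dp:

0.4875 mol/L


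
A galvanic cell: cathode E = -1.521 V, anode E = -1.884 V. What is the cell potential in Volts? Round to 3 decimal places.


Standard cell potential: E_cell = E_cathode - E_anode.
E_cell = -1.521 - (-1.884)
E_cell = 0.363 V, rounded to 3 dp:

0.363 V


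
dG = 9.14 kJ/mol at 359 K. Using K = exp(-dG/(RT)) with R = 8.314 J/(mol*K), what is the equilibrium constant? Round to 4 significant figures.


dG is in kJ/mol; multiply by 1000 to match R in J/(mol*K).
RT = 8.314 * 359 = 2984.726 J/mol
exponent = -dG*1000 / (RT) = -(9.14*1000) / 2984.726 = -3.06225764
K = exp(-3.06225764)
K = 0.046781959, rounded to 4 significant figures:

0.04678


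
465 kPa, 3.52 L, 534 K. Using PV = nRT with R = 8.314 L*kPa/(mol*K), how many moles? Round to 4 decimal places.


PV = nRT, solve for n = PV / (RT).
PV = 465 * 3.52 = 1636.8
RT = 8.314 * 534 = 4439.676
n = 1636.8 / 4439.676
n = 0.36867555 mol, rounded to 4 dp:

0.3687 mol


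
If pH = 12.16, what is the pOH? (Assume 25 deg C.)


At 25 deg C, pH + pOH = 14.
pOH = 14 - pH = 14 - 12.16
pOH = 1.84:

1.84


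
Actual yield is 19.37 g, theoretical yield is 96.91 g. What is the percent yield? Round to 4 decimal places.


% yield = 100 * actual / theoretical
% yield = 100 * 19.37 / 96.91
% yield = 19.98761738 %, rounded to 4 dp:

19.9876 %


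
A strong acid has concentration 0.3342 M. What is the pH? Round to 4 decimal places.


A strong acid dissociates completely, so [H+] equals the given concentration.
pH = -log10([H+]) = -log10(0.3342)
pH = 0.47599355, rounded to 4 dp:

0.4760


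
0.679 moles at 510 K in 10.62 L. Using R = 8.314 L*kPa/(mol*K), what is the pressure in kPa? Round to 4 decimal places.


PV = nRT, solve for P = nRT / V.
nRT = 0.679 * 8.314 * 510 = 2879.0551
P = 2879.0551 / 10.62
P = 271.09746704 kPa, rounded to 4 dp:

271.0975 kPa


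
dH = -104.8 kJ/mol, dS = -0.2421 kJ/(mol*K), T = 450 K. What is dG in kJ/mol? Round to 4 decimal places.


Gibbs: dG = dH - T*dS (consistent units, dS already in kJ/(mol*K)).
T*dS = 450 * -0.2421 = -108.945
dG = -104.8 - (-108.945)
dG = 4.145 kJ/mol, rounded to 4 dp:

4.1450 kJ/mol


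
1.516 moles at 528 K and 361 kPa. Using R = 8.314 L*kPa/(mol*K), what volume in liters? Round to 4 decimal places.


PV = nRT, solve for V = nRT / P.
nRT = 1.516 * 8.314 * 528 = 6654.9247
V = 6654.9247 / 361
V = 18.43469446 L, rounded to 4 dp:

18.4347 L


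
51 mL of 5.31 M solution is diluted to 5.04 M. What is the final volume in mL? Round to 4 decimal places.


Dilution: M1*V1 = M2*V2, solve for V2.
V2 = M1*V1 / M2
V2 = 5.31 * 51 / 5.04
V2 = 270.81 / 5.04
V2 = 53.73214286 mL, rounded to 4 dp:

53.7321 mL


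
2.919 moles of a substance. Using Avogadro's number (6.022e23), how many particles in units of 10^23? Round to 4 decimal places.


N = n * NA, then divide by 1e23 for the requested units.
N / 1e23 = n * 6.022
N / 1e23 = 2.919 * 6.022
N / 1e23 = 17.578218, rounded to 4 dp:

17.5782


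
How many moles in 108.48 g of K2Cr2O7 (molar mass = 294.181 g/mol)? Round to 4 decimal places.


n = mass / M
n = 108.48 / 294.181
n = 0.36875257 mol, rounded to 4 dp:

0.3688 mol


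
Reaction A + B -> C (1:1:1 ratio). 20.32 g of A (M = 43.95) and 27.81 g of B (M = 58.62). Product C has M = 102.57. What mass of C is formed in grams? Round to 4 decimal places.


Find moles of each reactant; the smaller value is the limiting reagent in a 1:1:1 reaction, so moles_C equals moles of the limiter.
n_A = mass_A / M_A = 20.32 / 43.95 = 0.462344 mol
n_B = mass_B / M_B = 27.81 / 58.62 = 0.474411 mol
Limiting reagent: A (smaller), n_limiting = 0.462344 mol
mass_C = n_limiting * M_C = 0.462344 * 102.57
mass_C = 47.42262408 g, rounded to 4 dp:

47.4226 g


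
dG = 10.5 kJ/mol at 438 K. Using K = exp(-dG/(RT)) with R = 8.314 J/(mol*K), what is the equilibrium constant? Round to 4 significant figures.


dG is in kJ/mol; multiply by 1000 to match R in J/(mol*K).
RT = 8.314 * 438 = 3641.532 J/mol
exponent = -dG*1000 / (RT) = -(10.5*1000) / 3641.532 = -2.88340182
K = exp(-2.88340182)
K = 0.055944127, rounded to 4 significant figures:

0.05594
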